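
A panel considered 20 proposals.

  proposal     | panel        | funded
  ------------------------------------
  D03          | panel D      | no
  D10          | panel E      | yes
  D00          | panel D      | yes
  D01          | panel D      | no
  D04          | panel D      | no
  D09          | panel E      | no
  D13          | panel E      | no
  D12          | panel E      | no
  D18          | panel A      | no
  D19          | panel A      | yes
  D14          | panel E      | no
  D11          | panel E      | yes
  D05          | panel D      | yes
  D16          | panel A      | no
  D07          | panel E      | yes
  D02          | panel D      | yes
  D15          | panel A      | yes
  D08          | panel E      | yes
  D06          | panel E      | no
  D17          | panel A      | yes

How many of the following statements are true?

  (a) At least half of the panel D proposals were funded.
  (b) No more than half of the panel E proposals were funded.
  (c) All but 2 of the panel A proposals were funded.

3

(a) panel D: |A| = 6, |A ∩ B| = 3; needs |A ∩ B| ≥ |A ∖ B| — true.
(b) panel E: |A| = 9, |A ∩ B| = 4; needs |A ∩ B| ≤ |A ∖ B| — true.
(c) panel A: |A| = 5, |A ∩ B| = 3; needs |A ∖ B| = 2 — true.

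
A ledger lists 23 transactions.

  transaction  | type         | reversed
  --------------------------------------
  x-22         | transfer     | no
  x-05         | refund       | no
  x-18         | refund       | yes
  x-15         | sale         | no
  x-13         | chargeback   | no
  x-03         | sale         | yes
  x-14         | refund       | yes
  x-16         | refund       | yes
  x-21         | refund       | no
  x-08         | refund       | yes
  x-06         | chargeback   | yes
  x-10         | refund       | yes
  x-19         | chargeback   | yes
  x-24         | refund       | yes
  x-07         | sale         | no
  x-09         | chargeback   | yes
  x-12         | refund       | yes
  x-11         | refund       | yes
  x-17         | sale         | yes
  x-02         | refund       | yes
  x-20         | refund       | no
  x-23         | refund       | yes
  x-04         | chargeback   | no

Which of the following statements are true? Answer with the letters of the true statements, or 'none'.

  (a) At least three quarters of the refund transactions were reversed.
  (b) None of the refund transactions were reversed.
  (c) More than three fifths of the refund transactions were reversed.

|A| = 13, |A ∩ B| = 10, |A ∖ B| = 3.
(a) |A ∩ B| / |A| ≥ 3/4: holds.
(b) A ∩ B = ∅ (|A ∩ B| = 0): fails.
(c) |A ∩ B| / |A| > 3/5: holds.

(a), (c)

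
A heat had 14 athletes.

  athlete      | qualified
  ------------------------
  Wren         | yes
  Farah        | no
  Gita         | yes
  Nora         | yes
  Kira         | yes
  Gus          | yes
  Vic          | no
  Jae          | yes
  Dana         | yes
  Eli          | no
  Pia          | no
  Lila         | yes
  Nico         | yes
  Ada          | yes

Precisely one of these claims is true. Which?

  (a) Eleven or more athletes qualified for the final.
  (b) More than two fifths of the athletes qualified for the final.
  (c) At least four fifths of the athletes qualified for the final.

|A| = 14, |A ∩ B| = 10, |A ∖ B| = 4.
(a) requires |A ∩ B| ≥ 11: false.
(b) requires |A ∩ B| / |A| > 2/5: true.
(c) requires |A ∩ B| / |A| ≥ 4/5: false.

(b)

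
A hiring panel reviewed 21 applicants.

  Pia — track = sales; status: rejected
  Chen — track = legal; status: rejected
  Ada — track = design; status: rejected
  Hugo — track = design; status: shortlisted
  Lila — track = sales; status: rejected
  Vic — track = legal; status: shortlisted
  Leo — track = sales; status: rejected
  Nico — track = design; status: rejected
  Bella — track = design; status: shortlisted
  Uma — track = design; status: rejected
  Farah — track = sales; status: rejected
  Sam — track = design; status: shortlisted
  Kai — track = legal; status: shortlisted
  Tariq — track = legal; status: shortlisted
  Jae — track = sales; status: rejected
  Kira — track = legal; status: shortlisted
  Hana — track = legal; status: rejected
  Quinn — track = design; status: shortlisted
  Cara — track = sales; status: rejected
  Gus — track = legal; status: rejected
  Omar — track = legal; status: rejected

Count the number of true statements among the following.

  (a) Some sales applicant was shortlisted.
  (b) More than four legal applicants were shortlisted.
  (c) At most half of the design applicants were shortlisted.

(a) sales: |A| = 6, |A ∩ B| = 0; needs A ∩ B ≠ ∅ (|A ∩ B| ≥ 1) — false.
(b) legal: |A| = 8, |A ∩ B| = 4; needs |A ∩ B| > 4 — false.
(c) design: |A| = 7, |A ∩ B| = 4; needs |A ∩ B| ≤ |A ∖ B| — false.

0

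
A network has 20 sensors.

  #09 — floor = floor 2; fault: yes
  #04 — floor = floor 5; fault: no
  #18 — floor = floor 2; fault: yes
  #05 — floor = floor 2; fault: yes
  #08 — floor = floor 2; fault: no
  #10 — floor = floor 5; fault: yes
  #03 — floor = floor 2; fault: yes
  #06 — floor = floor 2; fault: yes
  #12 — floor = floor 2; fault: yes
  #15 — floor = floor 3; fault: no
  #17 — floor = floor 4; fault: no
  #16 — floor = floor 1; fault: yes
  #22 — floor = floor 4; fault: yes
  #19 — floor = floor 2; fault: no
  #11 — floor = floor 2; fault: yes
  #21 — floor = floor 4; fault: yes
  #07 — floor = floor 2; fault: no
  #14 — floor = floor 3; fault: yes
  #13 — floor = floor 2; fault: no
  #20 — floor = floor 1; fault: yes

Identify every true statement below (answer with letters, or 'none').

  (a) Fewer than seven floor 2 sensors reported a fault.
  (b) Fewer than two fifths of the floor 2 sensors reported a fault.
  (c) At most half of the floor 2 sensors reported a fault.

none

|A| = 11, |A ∩ B| = 7, |A ∖ B| = 4.
(a) |A ∩ B| < 7: fails.
(b) |A ∩ B| / |A| < 2/5: fails.
(c) |A ∩ B| ≤ |A ∖ B|: fails.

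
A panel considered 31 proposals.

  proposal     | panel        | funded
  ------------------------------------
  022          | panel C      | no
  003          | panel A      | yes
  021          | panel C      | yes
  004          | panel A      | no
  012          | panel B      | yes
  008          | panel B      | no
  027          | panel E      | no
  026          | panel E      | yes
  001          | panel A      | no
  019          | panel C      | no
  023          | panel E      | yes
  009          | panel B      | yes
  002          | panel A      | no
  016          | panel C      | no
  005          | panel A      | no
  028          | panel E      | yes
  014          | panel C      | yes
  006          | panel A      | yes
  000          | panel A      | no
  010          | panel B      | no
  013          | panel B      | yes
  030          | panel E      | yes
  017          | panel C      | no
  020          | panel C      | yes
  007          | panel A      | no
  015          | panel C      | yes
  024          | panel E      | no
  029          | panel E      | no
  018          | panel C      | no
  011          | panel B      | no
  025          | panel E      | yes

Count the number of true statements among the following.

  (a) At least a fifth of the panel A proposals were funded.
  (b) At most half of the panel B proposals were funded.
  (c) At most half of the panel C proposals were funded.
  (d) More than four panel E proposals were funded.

4

(a) panel A: |A| = 8, |A ∩ B| = 2; needs |A ∩ B| / |A| ≥ 1/5 — true.
(b) panel B: |A| = 6, |A ∩ B| = 3; needs |A ∩ B| ≤ |A ∖ B| — true.
(c) panel C: |A| = 9, |A ∩ B| = 4; needs |A ∩ B| ≤ |A ∖ B| — true.
(d) panel E: |A| = 8, |A ∩ B| = 5; needs |A ∩ B| > 4 — true.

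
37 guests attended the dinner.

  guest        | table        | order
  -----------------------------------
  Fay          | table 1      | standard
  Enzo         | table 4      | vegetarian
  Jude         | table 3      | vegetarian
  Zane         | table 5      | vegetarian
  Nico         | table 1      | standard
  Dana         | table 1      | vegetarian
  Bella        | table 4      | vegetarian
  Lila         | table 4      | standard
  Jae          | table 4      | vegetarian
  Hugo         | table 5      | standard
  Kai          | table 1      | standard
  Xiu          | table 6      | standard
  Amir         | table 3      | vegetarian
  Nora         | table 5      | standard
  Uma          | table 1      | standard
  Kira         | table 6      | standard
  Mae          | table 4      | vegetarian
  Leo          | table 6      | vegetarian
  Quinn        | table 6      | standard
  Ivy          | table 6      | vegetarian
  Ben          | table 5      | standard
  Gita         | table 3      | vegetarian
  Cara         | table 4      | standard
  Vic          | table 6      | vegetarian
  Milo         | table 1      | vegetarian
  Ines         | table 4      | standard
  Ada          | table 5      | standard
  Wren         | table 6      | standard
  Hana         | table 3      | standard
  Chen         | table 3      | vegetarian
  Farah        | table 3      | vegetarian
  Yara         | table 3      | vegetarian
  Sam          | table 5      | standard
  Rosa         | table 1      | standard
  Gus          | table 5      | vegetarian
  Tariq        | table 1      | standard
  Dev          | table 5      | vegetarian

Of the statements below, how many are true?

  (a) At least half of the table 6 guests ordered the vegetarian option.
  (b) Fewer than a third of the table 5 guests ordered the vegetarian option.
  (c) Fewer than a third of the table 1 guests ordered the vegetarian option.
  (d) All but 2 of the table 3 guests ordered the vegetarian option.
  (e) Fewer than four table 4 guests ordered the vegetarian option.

1

(a) table 6: |A| = 7, |A ∩ B| = 3; needs |A ∩ B| ≥ |A ∖ B| — false.
(b) table 5: |A| = 8, |A ∩ B| = 3; needs |A ∩ B| / |A| < 1/3 — false.
(c) table 1: |A| = 8, |A ∩ B| = 2; needs |A ∩ B| / |A| < 1/3 — true.
(d) table 3: |A| = 7, |A ∩ B| = 6; needs |A ∖ B| = 2 — false.
(e) table 4: |A| = 7, |A ∩ B| = 4; needs |A ∩ B| < 4 — false.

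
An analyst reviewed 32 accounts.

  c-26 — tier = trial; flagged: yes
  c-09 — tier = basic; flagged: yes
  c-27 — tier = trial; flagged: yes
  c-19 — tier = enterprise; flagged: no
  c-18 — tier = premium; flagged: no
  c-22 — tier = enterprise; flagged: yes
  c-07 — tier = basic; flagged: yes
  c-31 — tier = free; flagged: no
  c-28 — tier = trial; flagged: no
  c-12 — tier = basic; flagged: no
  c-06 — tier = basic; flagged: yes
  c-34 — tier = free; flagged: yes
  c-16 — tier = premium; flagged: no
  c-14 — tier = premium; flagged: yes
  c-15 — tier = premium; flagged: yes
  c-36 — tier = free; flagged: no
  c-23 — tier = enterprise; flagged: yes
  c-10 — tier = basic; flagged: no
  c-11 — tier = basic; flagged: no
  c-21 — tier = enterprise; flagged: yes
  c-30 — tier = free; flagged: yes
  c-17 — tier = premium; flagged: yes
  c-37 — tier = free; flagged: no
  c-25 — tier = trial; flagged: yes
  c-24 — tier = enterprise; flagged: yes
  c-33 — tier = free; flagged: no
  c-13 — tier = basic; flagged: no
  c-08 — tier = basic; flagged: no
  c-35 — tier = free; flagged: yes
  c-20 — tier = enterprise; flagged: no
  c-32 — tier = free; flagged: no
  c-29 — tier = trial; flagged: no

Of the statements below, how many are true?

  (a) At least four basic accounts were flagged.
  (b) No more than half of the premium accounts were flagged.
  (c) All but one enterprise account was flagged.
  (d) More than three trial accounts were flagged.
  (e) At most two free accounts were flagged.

0

(a) basic: |A| = 8, |A ∩ B| = 3; needs |A ∩ B| ≥ 4 — false.
(b) premium: |A| = 5, |A ∩ B| = 3; needs |A ∩ B| ≤ |A ∖ B| — false.
(c) enterprise: |A| = 6, |A ∩ B| = 4; needs |A ∖ B| = 1 — false.
(d) trial: |A| = 5, |A ∩ B| = 3; needs |A ∩ B| > 3 — false.
(e) free: |A| = 8, |A ∩ B| = 3; needs |A ∩ B| ≤ 2 — false.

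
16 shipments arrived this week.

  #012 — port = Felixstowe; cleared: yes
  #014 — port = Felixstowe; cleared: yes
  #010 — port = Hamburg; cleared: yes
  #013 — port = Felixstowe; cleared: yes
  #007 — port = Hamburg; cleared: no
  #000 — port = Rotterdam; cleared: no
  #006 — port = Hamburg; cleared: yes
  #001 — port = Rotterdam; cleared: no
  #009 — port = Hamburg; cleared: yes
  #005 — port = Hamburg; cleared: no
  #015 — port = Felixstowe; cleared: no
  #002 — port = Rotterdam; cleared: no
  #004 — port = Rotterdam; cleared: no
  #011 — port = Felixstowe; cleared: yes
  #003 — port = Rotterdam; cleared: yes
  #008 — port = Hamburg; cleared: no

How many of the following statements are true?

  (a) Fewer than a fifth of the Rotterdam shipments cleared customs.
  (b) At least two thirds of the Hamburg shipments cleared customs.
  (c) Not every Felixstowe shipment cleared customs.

(a) Rotterdam: |A| = 5, |A ∩ B| = 1; needs |A ∩ B| / |A| < 1/5 — false.
(b) Hamburg: |A| = 6, |A ∩ B| = 3; needs |A ∩ B| / |A| ≥ 2/3 — false.
(c) Felixstowe: |A| = 5, |A ∩ B| = 4; needs A ⊄ B (|A ∖ B| ≥ 1) — true.

1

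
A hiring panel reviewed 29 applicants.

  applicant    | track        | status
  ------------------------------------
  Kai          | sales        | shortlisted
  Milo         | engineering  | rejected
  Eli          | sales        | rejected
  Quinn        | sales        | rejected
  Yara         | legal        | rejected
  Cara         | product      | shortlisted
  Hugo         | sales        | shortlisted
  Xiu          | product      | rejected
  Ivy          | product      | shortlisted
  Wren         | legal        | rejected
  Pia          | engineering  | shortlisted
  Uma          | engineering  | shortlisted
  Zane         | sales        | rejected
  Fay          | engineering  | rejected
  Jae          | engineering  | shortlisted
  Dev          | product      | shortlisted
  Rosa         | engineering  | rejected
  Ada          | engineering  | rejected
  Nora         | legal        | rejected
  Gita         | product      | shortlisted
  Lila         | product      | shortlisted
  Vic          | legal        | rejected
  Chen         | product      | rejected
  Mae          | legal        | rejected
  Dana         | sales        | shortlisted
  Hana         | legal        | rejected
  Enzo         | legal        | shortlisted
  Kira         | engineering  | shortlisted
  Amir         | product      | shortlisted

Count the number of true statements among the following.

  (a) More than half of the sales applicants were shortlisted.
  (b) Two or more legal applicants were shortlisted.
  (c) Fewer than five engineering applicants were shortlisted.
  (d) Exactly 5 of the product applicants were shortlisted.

1

(a) sales: |A| = 6, |A ∩ B| = 3; needs |A ∩ B| > |A ∖ B| — false.
(b) legal: |A| = 7, |A ∩ B| = 1; needs |A ∩ B| ≥ 2 — false.
(c) engineering: |A| = 8, |A ∩ B| = 4; needs |A ∩ B| < 5 — true.
(d) product: |A| = 8, |A ∩ B| = 6; needs |A ∩ B| = 5 — false.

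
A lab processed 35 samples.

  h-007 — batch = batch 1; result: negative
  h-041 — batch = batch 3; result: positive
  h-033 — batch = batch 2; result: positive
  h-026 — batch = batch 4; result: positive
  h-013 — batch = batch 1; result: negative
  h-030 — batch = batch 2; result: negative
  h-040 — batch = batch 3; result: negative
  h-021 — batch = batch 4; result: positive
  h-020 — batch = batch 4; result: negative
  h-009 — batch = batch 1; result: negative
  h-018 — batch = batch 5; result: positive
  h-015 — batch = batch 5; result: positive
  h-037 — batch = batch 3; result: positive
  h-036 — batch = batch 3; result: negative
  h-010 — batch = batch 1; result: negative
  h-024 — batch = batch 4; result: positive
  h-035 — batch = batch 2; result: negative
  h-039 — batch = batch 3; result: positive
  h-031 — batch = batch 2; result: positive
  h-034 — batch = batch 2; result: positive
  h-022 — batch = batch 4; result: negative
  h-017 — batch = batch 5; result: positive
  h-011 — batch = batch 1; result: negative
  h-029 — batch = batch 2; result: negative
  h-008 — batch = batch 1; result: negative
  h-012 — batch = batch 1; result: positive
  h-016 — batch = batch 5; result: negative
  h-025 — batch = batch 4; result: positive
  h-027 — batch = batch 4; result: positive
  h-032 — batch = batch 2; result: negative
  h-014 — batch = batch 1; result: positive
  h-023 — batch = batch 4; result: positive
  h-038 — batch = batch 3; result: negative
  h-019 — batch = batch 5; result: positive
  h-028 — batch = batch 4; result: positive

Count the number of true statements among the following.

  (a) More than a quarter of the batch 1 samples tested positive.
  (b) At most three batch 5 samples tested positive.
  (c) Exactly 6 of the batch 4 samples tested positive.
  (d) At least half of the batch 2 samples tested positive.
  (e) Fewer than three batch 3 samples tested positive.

(a) batch 1: |A| = 8, |A ∩ B| = 2; needs |A ∩ B| / |A| > 1/4 — false.
(b) batch 5: |A| = 5, |A ∩ B| = 4; needs |A ∩ B| ≤ 3 — false.
(c) batch 4: |A| = 9, |A ∩ B| = 7; needs |A ∩ B| = 6 — false.
(d) batch 2: |A| = 7, |A ∩ B| = 3; needs |A ∩ B| ≥ |A ∖ B| — false.
(e) batch 3: |A| = 6, |A ∩ B| = 3; needs |A ∩ B| < 3 — false.

0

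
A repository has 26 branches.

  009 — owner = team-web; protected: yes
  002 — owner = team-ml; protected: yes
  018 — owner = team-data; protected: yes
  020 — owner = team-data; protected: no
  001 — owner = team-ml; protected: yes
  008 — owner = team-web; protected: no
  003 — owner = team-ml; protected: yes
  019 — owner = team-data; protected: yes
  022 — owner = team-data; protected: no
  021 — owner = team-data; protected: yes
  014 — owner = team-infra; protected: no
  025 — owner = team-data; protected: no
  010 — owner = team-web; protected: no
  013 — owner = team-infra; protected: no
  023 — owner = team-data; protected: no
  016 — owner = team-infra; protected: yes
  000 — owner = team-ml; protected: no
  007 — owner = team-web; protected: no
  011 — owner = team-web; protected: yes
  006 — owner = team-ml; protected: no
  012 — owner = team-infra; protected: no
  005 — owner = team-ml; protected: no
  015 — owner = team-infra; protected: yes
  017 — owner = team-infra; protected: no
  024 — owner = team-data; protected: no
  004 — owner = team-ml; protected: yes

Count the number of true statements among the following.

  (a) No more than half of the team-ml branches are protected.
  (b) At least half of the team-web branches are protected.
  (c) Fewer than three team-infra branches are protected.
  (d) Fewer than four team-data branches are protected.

2

(a) team-ml: |A| = 7, |A ∩ B| = 4; needs |A ∩ B| ≤ |A ∖ B| — false.
(b) team-web: |A| = 5, |A ∩ B| = 2; needs |A ∩ B| ≥ |A ∖ B| — false.
(c) team-infra: |A| = 6, |A ∩ B| = 2; needs |A ∩ B| < 3 — true.
(d) team-data: |A| = 8, |A ∩ B| = 3; needs |A ∩ B| < 4 — true.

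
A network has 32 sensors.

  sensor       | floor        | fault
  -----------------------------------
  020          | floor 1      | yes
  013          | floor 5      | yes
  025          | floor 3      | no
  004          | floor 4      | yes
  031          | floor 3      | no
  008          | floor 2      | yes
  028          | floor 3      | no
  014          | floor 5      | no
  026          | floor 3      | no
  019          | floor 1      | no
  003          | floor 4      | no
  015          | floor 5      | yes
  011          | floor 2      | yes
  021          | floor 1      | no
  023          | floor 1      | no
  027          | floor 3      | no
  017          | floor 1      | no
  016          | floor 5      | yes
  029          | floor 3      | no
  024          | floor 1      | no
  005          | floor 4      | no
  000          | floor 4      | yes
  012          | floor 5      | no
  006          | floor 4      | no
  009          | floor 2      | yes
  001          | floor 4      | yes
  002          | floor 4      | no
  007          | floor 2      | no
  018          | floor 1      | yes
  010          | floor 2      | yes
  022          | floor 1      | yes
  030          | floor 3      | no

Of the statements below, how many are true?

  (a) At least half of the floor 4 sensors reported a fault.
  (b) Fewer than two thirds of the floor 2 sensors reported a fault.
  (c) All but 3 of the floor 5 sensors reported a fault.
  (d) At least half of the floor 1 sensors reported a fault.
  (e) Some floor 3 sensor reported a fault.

0

(a) floor 4: |A| = 7, |A ∩ B| = 3; needs |A ∩ B| ≥ |A ∖ B| — false.
(b) floor 2: |A| = 5, |A ∩ B| = 4; needs |A ∩ B| / |A| < 2/3 — false.
(c) floor 5: |A| = 5, |A ∩ B| = 3; needs |A ∖ B| = 3 — false.
(d) floor 1: |A| = 8, |A ∩ B| = 3; needs |A ∩ B| ≥ |A ∖ B| — false.
(e) floor 3: |A| = 7, |A ∩ B| = 0; needs A ∩ B ≠ ∅ (|A ∩ B| ≥ 1) — false.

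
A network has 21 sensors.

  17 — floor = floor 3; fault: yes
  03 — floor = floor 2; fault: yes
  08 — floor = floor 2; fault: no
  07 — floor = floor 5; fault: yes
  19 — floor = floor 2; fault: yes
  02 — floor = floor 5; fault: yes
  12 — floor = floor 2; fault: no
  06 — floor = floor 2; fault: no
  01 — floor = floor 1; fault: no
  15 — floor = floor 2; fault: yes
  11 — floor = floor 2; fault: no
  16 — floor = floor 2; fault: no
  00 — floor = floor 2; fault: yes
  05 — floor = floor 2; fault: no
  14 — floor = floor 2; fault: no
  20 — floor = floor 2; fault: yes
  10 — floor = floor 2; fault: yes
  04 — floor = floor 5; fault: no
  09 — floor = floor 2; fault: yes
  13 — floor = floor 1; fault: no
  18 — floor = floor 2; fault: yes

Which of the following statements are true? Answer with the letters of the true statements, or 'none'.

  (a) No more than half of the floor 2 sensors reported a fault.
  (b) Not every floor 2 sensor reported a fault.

|A| = 15, |A ∩ B| = 8, |A ∖ B| = 7.
(a) |A ∩ B| ≤ |A ∖ B|: fails.
(b) A ⊄ B (|A ∖ B| ≥ 1): holds.

(b)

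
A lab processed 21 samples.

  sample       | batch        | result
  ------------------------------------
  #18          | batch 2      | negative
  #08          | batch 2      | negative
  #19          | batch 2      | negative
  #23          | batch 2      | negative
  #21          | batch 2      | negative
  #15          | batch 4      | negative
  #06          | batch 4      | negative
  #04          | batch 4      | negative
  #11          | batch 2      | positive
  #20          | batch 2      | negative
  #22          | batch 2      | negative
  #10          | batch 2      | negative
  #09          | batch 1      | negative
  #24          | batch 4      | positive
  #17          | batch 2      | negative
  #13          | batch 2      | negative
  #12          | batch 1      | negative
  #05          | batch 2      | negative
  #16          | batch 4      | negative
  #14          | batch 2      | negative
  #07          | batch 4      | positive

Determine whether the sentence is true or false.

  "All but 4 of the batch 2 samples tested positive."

'All but 4 of the batch 2 samples tested positive' holds iff |A ∖ B| = 4.
A (the restrictor) = {#18, #08, #19, #23, #21, #11, #20, #22, #10, #17, #13, #05, #14}, |A| = 13.
A ∖ B = {#18, #08, #19, #23, #21, #20, #22, #10, #17, #13, #05, #14}, so |A ∖ B| = 12.
|A ∖ B| = 12, so the statement is false.

False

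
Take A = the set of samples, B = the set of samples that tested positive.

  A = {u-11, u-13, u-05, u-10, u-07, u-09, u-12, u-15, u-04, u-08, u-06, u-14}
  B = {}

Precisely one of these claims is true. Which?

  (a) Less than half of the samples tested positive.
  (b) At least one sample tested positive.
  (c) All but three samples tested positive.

|A| = 12, |A ∩ B| = 0, |A ∖ B| = 12.
(a) requires |A ∩ B| < |A ∖ B|: true.
(b) requires A ∩ B ≠ ∅ (|A ∩ B| ≥ 1): false.
(c) requires |A ∖ B| = 3: false.

(a)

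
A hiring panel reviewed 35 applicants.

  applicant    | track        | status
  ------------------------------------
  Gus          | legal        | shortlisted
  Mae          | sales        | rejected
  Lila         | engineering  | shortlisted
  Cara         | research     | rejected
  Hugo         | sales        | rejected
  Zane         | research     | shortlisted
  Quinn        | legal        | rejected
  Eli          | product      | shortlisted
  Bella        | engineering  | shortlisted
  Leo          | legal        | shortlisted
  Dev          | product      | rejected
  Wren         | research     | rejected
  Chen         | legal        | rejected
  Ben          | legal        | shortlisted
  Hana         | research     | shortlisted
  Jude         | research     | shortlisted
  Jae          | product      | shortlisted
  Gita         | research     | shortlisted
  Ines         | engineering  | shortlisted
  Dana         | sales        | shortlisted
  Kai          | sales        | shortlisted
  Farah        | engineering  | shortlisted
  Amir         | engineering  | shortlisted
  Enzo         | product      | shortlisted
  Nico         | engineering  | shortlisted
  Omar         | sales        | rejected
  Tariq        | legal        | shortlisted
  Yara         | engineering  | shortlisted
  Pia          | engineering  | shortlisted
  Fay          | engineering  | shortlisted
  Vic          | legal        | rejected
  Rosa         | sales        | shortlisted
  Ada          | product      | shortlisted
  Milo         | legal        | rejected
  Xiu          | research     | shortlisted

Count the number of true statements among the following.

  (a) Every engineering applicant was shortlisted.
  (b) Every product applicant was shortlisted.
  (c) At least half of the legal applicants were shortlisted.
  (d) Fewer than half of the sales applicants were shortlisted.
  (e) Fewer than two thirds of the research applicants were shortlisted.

2

(a) engineering: |A| = 9, |A ∩ B| = 9; needs A ⊆ B, i.e. every element of A is in B (|A ∖ B| = 0) — true.
(b) product: |A| = 5, |A ∩ B| = 4; needs A ⊆ B, i.e. every element of A is in B (|A ∖ B| = 0) — false.
(c) legal: |A| = 8, |A ∩ B| = 4; needs |A ∩ B| ≥ |A ∖ B| — true.
(d) sales: |A| = 6, |A ∩ B| = 3; needs |A ∩ B| < |A ∖ B| — false.
(e) research: |A| = 7, |A ∩ B| = 5; needs |A ∩ B| / |A| < 2/3 — false.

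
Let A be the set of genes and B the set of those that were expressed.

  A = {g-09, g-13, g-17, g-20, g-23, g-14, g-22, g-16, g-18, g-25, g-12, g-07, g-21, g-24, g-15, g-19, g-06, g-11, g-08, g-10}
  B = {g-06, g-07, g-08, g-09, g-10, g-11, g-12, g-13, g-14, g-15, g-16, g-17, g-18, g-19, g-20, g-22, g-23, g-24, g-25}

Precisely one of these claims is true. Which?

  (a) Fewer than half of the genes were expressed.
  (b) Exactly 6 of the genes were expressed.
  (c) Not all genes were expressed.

|A| = 20, |A ∩ B| = 19, |A ∖ B| = 1.
(a) requires |A ∩ B| < |A ∖ B|: false.
(b) requires |A ∩ B| = 6: false.
(c) requires A ⊄ B (|A ∖ B| ≥ 1): true.

(c)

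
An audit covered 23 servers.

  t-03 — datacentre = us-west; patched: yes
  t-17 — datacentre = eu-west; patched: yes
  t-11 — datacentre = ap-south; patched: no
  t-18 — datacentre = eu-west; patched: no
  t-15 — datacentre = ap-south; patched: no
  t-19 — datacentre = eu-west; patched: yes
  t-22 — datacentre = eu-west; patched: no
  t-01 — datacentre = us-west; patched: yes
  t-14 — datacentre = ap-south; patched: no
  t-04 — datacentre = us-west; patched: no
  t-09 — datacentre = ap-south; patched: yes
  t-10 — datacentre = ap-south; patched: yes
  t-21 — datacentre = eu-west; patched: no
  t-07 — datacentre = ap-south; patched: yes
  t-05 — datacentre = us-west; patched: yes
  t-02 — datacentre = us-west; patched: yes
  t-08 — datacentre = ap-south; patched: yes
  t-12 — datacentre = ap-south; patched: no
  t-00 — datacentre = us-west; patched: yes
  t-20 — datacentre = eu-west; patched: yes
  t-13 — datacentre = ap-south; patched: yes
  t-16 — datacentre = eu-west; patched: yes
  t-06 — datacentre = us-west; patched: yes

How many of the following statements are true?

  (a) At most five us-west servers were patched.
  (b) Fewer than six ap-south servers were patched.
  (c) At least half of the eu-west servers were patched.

(a) us-west: |A| = 7, |A ∩ B| = 6; needs |A ∩ B| ≤ 5 — false.
(b) ap-south: |A| = 9, |A ∩ B| = 5; needs |A ∩ B| < 6 — true.
(c) eu-west: |A| = 7, |A ∩ B| = 4; needs |A ∩ B| ≥ |A ∖ B| — true.

2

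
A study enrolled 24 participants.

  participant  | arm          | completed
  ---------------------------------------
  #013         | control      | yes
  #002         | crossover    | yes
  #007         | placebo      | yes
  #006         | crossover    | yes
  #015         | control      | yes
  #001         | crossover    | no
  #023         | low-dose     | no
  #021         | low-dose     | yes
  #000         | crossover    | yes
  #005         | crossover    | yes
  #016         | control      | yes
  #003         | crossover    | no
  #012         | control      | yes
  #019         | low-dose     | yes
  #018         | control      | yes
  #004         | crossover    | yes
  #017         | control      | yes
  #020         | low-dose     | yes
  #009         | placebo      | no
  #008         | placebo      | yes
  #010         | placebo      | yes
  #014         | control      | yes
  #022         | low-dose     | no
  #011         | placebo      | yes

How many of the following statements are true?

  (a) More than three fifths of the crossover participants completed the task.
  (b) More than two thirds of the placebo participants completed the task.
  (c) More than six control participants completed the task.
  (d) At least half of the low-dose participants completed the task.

4

(a) crossover: |A| = 7, |A ∩ B| = 5; needs |A ∩ B| / |A| > 3/5 — true.
(b) placebo: |A| = 5, |A ∩ B| = 4; needs |A ∩ B| / |A| > 2/3 — true.
(c) control: |A| = 7, |A ∩ B| = 7; needs |A ∩ B| > 6 — true.
(d) low-dose: |A| = 5, |A ∩ B| = 3; needs |A ∩ B| ≥ |A ∖ B| — true.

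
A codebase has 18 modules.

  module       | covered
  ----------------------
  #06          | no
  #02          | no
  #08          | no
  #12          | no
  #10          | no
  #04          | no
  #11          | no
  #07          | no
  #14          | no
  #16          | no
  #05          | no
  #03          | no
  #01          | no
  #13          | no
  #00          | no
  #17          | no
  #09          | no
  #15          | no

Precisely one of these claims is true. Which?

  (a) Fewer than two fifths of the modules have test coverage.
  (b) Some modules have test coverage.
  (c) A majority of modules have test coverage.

(a)

|A| = 18, |A ∩ B| = 0, |A ∖ B| = 18.
(a) requires |A ∩ B| / |A| < 2/5: true.
(b) requires A ∩ B ≠ ∅ (|A ∩ B| ≥ 1): false.
(c) requires |A ∩ B| > |A ∖ B|: false.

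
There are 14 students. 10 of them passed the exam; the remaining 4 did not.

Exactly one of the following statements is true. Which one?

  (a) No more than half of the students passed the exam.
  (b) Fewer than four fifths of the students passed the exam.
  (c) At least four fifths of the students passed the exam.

|A| = 14, |A ∩ B| = 10, |A ∖ B| = 4.
(a) requires |A ∩ B| ≤ |A ∖ B|: false.
(b) requires |A ∩ B| / |A| < 4/5: true.
(c) requires |A ∩ B| / |A| ≥ 4/5: false.

(b)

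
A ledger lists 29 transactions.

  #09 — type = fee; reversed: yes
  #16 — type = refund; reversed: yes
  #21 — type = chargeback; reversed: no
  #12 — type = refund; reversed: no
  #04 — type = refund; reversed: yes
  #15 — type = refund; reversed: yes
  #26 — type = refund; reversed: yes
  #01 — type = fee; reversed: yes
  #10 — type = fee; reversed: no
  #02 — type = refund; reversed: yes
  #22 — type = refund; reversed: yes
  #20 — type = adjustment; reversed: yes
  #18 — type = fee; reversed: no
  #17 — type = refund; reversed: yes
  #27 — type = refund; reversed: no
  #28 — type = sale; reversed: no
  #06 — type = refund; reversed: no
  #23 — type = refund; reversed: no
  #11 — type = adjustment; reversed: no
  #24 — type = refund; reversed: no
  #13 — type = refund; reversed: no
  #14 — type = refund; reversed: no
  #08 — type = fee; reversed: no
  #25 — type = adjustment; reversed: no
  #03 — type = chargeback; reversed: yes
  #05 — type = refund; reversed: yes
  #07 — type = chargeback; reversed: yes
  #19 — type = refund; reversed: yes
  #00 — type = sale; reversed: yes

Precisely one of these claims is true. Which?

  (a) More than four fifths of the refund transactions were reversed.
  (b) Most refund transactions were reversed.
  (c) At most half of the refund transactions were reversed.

|A| = 16, |A ∩ B| = 9, |A ∖ B| = 7.
(a) requires |A ∩ B| / |A| > 4/5: false.
(b) requires |A ∩ B| > |A ∖ B|: true.
(c) requires |A ∩ B| ≤ |A ∖ B|: false.

(b)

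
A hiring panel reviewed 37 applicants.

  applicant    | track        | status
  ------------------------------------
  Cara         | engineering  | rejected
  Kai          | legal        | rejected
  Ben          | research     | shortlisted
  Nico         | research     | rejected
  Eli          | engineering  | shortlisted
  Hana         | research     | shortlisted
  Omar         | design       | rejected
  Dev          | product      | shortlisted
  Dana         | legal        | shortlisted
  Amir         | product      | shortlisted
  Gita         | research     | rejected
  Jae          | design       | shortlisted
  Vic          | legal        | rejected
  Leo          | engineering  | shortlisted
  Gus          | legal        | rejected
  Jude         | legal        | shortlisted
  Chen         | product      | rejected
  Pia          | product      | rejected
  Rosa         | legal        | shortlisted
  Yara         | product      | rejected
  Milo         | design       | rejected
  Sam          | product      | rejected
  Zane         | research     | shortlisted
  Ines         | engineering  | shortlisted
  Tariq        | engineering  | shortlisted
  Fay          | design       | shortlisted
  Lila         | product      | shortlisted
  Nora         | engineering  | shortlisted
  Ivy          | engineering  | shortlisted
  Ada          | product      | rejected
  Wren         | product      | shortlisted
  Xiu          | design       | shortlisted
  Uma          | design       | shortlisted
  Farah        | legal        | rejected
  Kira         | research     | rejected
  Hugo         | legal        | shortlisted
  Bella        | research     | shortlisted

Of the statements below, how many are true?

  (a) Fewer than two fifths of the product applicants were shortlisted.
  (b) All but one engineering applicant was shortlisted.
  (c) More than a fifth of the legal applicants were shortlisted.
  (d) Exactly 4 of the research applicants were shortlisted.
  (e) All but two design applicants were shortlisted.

4

(a) product: |A| = 9, |A ∩ B| = 4; needs |A ∩ B| / |A| < 2/5 — false.
(b) engineering: |A| = 7, |A ∩ B| = 6; needs |A ∖ B| = 1 — true.
(c) legal: |A| = 8, |A ∩ B| = 4; needs |A ∩ B| / |A| > 1/5 — true.
(d) research: |A| = 7, |A ∩ B| = 4; needs |A ∩ B| = 4 — true.
(e) design: |A| = 6, |A ∩ B| = 4; needs |A ∖ B| = 2 — true.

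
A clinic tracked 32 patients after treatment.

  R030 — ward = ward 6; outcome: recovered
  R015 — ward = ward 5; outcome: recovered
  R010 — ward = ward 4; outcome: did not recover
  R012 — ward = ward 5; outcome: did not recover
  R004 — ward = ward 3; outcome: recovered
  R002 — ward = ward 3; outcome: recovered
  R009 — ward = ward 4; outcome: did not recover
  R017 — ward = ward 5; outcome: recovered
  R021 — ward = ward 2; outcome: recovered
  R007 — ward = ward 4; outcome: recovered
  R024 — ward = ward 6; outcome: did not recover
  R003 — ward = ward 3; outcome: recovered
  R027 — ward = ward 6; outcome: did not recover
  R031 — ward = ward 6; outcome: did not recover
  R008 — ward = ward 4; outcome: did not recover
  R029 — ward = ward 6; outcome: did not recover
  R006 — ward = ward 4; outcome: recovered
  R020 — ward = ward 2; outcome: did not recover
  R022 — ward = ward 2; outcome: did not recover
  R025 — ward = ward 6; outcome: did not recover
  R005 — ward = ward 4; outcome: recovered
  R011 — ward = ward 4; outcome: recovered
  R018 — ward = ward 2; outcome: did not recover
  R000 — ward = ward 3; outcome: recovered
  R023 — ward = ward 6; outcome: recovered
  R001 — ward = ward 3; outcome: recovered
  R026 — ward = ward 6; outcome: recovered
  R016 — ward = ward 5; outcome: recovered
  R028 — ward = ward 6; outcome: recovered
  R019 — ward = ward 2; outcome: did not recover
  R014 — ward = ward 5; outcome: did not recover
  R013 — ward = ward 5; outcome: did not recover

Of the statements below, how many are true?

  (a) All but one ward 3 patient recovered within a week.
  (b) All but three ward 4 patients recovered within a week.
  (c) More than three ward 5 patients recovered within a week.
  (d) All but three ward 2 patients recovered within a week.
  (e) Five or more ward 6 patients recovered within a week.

1

(a) ward 3: |A| = 5, |A ∩ B| = 5; needs |A ∖ B| = 1 — false.
(b) ward 4: |A| = 7, |A ∩ B| = 4; needs |A ∖ B| = 3 — true.
(c) ward 5: |A| = 6, |A ∩ B| = 3; needs |A ∩ B| > 3 — false.
(d) ward 2: |A| = 5, |A ∩ B| = 1; needs |A ∖ B| = 3 — false.
(e) ward 6: |A| = 9, |A ∩ B| = 4; needs |A ∩ B| ≥ 5 — false.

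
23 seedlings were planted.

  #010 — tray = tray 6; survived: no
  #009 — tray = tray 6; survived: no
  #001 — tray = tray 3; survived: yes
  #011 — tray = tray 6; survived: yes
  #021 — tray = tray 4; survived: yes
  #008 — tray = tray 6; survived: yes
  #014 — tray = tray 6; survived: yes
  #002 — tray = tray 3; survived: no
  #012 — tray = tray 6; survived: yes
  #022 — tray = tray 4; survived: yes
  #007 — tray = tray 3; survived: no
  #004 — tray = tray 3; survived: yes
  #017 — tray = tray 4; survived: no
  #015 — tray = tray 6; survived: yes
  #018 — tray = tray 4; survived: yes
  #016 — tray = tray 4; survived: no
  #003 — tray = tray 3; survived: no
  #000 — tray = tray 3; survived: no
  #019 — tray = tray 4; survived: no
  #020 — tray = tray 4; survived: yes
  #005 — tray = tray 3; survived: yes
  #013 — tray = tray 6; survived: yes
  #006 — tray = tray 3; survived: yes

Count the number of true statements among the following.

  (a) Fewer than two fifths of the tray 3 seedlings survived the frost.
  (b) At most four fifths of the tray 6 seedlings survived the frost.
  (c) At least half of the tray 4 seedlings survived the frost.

2

(a) tray 3: |A| = 8, |A ∩ B| = 4; needs |A ∩ B| / |A| < 2/5 — false.
(b) tray 6: |A| = 8, |A ∩ B| = 6; needs |A ∩ B| / |A| ≤ 4/5 — true.
(c) tray 4: |A| = 7, |A ∩ B| = 4; needs |A ∩ B| ≥ |A ∖ B| — true.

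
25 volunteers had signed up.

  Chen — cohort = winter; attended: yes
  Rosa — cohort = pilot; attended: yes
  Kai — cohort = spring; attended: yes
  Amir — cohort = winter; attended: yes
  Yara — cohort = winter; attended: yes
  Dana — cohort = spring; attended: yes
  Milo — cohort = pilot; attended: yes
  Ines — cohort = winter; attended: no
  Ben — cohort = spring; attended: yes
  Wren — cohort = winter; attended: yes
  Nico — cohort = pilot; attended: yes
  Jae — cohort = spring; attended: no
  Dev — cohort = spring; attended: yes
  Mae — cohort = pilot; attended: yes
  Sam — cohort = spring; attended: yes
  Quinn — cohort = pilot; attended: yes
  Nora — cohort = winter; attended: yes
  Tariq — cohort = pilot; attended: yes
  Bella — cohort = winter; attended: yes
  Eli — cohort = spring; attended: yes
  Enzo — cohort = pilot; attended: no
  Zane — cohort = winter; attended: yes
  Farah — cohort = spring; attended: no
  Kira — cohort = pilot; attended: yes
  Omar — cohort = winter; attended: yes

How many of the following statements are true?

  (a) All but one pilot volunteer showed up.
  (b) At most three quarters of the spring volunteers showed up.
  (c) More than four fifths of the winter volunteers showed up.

3

(a) pilot: |A| = 8, |A ∩ B| = 7; needs |A ∖ B| = 1 — true.
(b) spring: |A| = 8, |A ∩ B| = 6; needs |A ∩ B| / |A| ≤ 3/4 — true.
(c) winter: |A| = 9, |A ∩ B| = 8; needs |A ∩ B| / |A| > 4/5 — true.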